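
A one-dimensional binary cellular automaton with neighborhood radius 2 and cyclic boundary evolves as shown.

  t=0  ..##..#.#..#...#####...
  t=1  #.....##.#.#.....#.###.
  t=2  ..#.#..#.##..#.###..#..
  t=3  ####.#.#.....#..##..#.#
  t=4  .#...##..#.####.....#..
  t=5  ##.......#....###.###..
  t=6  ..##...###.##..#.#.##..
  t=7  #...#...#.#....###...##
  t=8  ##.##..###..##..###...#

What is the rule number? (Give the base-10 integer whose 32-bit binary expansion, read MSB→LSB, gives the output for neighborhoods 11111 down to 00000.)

  #####|#  b31=1 t=0,i=17
  ####.|.  b30=0 t=0,i=18
  ###.#|.  b29=0 t=1,i=21
  ###..|#  b28=1 t=0,i=19
  ##.##|#  b27=1 t=5,i=17
  ##.#.|.  b26=0 t=1,i=8
  ##..#|.  b25=0 t=0,i=4
  ##...|#  b24=1 t=0,i=20
  #.###|.  b23=0 t=1,i=19
  #.##.|.  b22=0 t=2,i=9
  #.#.#|#  b21=1 t=1,i=9
  #.#..|.  b20=0 t=0,i=8
  #..##|.  b19=0 t=3,i=15
  #..#.|.  b18=0 t=0,i=5
  #...#|.  b17=0 t=0,i=13
  #....|#  b16=1 t=0,i=21
  .####|.  b15=0 t=0,i=16
  .###.|#  b14=1 t=1,i=20
  .##.#|#  b13=1 t=1,i=7
  .##..|.  b12=0 t=0,i=3
  .#.##|.  b11=0 t=1,i=18
  .#.#.|#  b10=1 t=0,i=7
  .#..#|#  b9=1 t=0,i=9
  .#...|.  b8=0 t=0,i=12
  ..###|.  b7=0 t=0,i=15
  ..##.|.  b6=0 t=0,i=2
  ..#.#|#  b5=1 t=0,i=6
  ..#..|#  b4=1 t=0,i=11
  ...##|.  b3=0 t=0,i=1
  ...#.|#  b2=1 t=1,i=16
  ....#|#  b1=1 t=0,i=0
  .....|.  b0=0 t=0,i=22
  bits 10011001001000010110011000110110 = 2569102902

2569102902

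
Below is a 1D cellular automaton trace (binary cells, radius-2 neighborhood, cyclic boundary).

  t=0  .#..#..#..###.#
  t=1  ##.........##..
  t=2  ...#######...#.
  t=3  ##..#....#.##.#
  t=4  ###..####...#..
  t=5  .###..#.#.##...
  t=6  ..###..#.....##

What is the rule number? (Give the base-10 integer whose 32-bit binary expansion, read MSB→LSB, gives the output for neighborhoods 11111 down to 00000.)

  #####|.  b31=0 t=2,i=5
  ####.|.  b30=0 t=2,i=8
  ###.#|#  b29=1 t=0,i=12
  ###..|#  b28=1 t=2,i=9
  ##.##|.  b27=0 t=3,i=13
  ##.#.|.  b26=0 t=0,i=13
  ##..#|#  b25=1 t=1,i=13
  ##...|.  b24=0 t=1,i=2
  #.###|.  b23=0 t=3,i=14
  #.##.|.  b22=0 t=3,i=11
  #.#.#|.  b21=0 t=0,i=14
  #.#..|#  b20=1 t=0,i=1
  #..##|.  b19=0 t=0,i=9
  #..#.|.  b18=0 t=0,i=3
  #...#|#  b17=1 t=2,i=11
  #....|#  b16=1 t=1,i=3
  .####|#  b15=1 t=2,i=4
  .###.|#  b14=1 t=0,i=11
  .##.#|#  b13=1 t=3,i=12
  .##..|.  b12=0 t=1,i=1
  .#.##|.  b11=0 t=3,i=10
  .#.#.|#  b10=1 t=0,i=0
  .#..#|.  b9=0 t=0,i=2
  .#...|#  b8=1 t=2,i=14
  ..###|.  b7=0 t=0,i=10
  ..##.|.  b6=0 t=1,i=0
  ..#.#|.  b5=0 t=3,i=9
  ..#..|.  b4=0 t=0,i=4
  ...##|.  b3=0 t=1,i=10
  ...#.|#  b2=1 t=2,i=12
  ....#|#  b1=1 t=1,i=9
  .....|#  b0=1 t=1,i=4
  bits 00110010000100111110010100000111 = 840164615

840164615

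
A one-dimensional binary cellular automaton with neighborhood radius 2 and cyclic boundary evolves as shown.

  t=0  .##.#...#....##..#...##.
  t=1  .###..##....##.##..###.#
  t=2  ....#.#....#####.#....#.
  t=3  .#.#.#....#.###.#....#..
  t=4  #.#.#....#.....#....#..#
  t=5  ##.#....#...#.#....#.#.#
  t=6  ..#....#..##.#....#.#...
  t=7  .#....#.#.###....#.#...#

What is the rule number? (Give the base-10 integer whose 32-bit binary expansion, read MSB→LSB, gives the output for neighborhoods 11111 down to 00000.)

  [31] ##### => #  t=2,i=13
  [30] ####. => #  t=2,i=14
  [29] ###.# => .  t=1,i=21
  [28] ###.. => .  t=1,i=3
  [27] ##.## => #  t=1,i=14
  [26] ##.#. => #  t=0,i=3
  [25] ##..# => #  t=0,i=15
  [24] ##... => .  t=1,i=8
  [23] #.### => .  t=1,i=1
  [22] #.##. => #  t=1,i=15
  [21] #.#.# => .  t=1,i=23
  [20] #.#.. => .  t=0,i=4
  [19] #..## => .  t=0,i=0
  [18] #..#. => #  t=0,i=16
  [17] #...# => #  t=0,i=6
  [16] #.... => .  t=0,i=10
  [15] .#### => #  t=2,i=12
  [14] .###. => .  t=1,i=2
  [13] .##.# => #  t=0,i=2
  [12] .##.. => .  t=0,i=14
  [11] .#.## => .  t=1,i=0
  [10] .#.#. => #  t=2,i=5
  [9] .#..# => #  t=4,i=21
  [8] .#... => .  t=0,i=5
  [7] ..### => .  t=1,i=19
  [6] ..##. => #  t=0,i=1
  [5] ..#.# => .  t=2,i=4
  [4] ..#.. => .  t=0,i=8
  [3] ...## => #  t=0,i=12
  [2] ...#. => #  t=0,i=7
  [1] ....# => .  t=0,i=11
  [0] ..... => #  t=2,i=1
  bits 11001110010001101010011001001101 = 3460736589

3460736589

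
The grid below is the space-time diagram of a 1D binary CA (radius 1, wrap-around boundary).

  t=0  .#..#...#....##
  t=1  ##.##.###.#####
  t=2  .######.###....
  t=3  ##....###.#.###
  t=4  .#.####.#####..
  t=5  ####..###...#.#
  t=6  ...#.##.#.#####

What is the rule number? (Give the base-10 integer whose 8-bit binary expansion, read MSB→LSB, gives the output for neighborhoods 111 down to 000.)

  ###|.  b7=0 t=1,i=0
  ##.|#  b6=1 t=0,i=14
  #.#|#  b5=1 t=0,i=0
  #..|.  b4=0 t=0,i=2
  .##|#  b3=1 t=0,i=13
  .#.|#  b2=1 t=0,i=1
  ..#|#  b1=1 t=0,i=3
  ...|#  b0=1 t=0,i=6
  bits 01101111 = 111

111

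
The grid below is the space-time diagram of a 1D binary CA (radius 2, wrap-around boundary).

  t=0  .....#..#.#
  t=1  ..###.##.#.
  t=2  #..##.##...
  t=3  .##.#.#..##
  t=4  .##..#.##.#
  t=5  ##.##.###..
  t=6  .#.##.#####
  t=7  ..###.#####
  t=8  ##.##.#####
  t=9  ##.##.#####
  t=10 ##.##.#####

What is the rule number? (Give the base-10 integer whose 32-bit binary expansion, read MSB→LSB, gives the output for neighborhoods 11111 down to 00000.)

4073647623

  #####|#  b31=1 t=6,i=8
  ####.|#  b30=1 t=6,i=9
  ###.#|#  b29=1 t=1,i=4
  ###..|#  b28=1 t=5,i=8
  ##.##|.  b27=0 t=1,i=5
  ##.#.|.  b26=0 t=1,i=8
  ##..#|#  b25=1 t=4,i=3
  ##...|.  b24=0 t=2,i=8
  #.###|#  b23=1 t=5,i=6
  #.##.|#  b22=1 t=1,i=6
  #.#.#|.  b21=0 t=3,i=4
  #.#..|.  b20=0 t=0,i=10
  #..##|#  b19=1 t=2,i=2
  #..#.|#  b18=1 t=0,i=7
  #...#|#  b17=1 t=1,i=0
  #....|.  b16=0 t=0,i=1
  .####|#  b15=1 t=6,i=7
  .###.|#  b14=1 t=1,i=3
  .##.#|#  b13=1 t=1,i=7
  .##..|.  b12=0 t=2,i=7
  .#.##|#  b11=1 t=4,i=0
  .#.#.|#  b10=1 t=0,i=9
  .#..#|#  b9=1 t=0,i=6
  .#...|.  b8=0 t=0,i=0
  ..###|.  b7=0 t=1,i=2
  ..##.|.  b6=0 t=2,i=3
  ..#.#|.  b5=0 t=0,i=8
  ..#..|.  b4=0 t=0,i=5
  ...##|.  b3=0 t=1,i=1
  ...#.|#  b2=1 t=0,i=4
  ....#|#  b1=1 t=0,i=3
  .....|#  b0=1 t=0,i=2
  bits 11110010110011101110111000000111 = 4073647623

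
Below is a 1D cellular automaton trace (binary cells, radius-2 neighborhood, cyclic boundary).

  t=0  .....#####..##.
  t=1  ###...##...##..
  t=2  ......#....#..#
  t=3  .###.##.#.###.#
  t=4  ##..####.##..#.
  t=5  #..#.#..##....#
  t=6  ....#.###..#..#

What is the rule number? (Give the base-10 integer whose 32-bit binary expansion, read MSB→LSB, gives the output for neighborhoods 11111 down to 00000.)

2362027605

  nb #####: next=#  (t=0,i=7, bit31=1)
  nb ####.: next=.  (t=0,i=8, bit30=0)
  nb ###.#: next=.  (t=3,i=3, bit29=0)
  nb ###..: next=.  (t=0,i=9, bit28=0)
  nb ##.##: next=#  (t=3,i=4, bit27=1)
  nb ##.#.: next=#  (t=3,i=7, bit26=1)
  nb ##..#: next=.  (t=0,i=10, bit25=0)
  nb ##...: next=.  (t=0,i=14, bit24=0)
  nb #.###: next=#  (t=3,i=1, bit23=1)
  nb #.##.: next=#  (t=3,i=5, bit22=1)
  nb #.#.#: next=.  (t=3,i=8, bit21=0)
  nb #.#..: next=.  (t=5,i=5, bit20=0)
  nb #..##: next=#  (t=0,i=11, bit19=1)
  nb #..#.: next=.  (t=2,i=13, bit18=0)
  nb #...#: next=.  (t=1,i=4, bit17=0)
  nb #....: next=#  (t=0,i=0, bit16=1)
  nb .####: next=#  (t=0,i=6, bit15=1)
  nb .###.: next=.  (t=1,i=1, bit14=0)
  nb .##.#: next=#  (t=3,i=6, bit13=1)
  nb .##..: next=.  (t=0,i=13, bit12=0)
  nb .#.##: next=#  (t=3,i=0, bit11=1)
  nb .#.#.: next=#  (t=5,i=4, bit10=1)
  nb .#..#: next=#  (t=2,i=12, bit9=1)
  nb .#...: next=.  (t=2,i=0, bit8=0)
  nb ..###: next=.  (t=0,i=5, bit7=0)
  nb ..##.: next=#  (t=0,i=12, bit6=1)
  nb ..#.#: next=.  (t=4,i=13, bit5=0)
  nb ..#..: next=#  (t=2,i=6, bit4=1)
  nb ...##: next=.  (t=0,i=4, bit3=0)
  nb ...#.: next=#  (t=2,i=5, bit2=1)
  nb ....#: next=.  (t=0,i=3, bit1=0)
  nb .....: next=#  (t=0,i=1, bit0=1)
  bits 10001100110010011010111001010101 = 2362027605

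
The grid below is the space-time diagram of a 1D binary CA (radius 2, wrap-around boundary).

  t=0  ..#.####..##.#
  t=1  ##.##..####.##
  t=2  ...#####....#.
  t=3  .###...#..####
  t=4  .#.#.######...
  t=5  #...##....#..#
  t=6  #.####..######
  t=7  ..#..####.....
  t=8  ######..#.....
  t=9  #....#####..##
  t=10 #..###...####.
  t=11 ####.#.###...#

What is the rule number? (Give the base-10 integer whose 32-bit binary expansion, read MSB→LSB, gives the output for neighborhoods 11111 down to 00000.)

  ##### -> .   bit 31 = 0  t=2,i=5
  ####. -> .   bit 30 = 0  t=0,i=6
  ###.# -> .   bit 29 = 0  t=1,i=1
  ###.. -> #   bit 28 = 1  t=0,i=7
  ##.## -> .   bit 27 = 0  t=1,i=2
  ##.#. -> #   bit 26 = 1  t=0,i=12
  ##..# -> #   bit 25 = 1  t=0,i=8
  ##... -> .   bit 24 = 0  t=2,i=8
  #.### -> #   bit 23 = 1  t=0,i=4
  #.##. -> #   bit 22 = 1  t=1,i=3
  #.#.# -> .   bit 21 = 0  t=4,i=3
  #.#.. -> #   bit 20 = 1  t=0,i=13
  #..## -> #   bit 19 = 1  t=0,i=9
  #..#. -> #   bit 18 = 1  t=0,i=1
  #...# -> #   bit 17 = 1  t=3,i=5
  #.... -> .   bit 16 = 0  t=2,i=0
  .#### -> .   bit 15 = 0  t=0,i=5
  .###. -> .   bit 14 = 0  t=3,i=2
  .##.# -> .   bit 13 = 0  t=0,i=11
  .##.. -> #   bit 12 = 1  t=1,i=4
  .#.## -> #   bit 11 = 1  t=0,i=3
  .#.#. -> .   bit 10 = 0  t=4,i=2
  .#..# -> #   bit 9 = 1  t=0,i=0
  .#... -> #   bit 8 = 1  t=2,i=13
  ..### -> #   bit 7 = 1  t=1,i=7
  ..##. -> #   bit 6 = 1  t=0,i=10
  ..#.# -> .   bit 5 = 0  t=0,i=2
  ..#.. -> #   bit 4 = 1  t=2,i=12
  ...## -> #   bit 3 = 1  t=2,i=2
  ...#. -> #   bit 2 = 1  t=2,i=11
  ....# -> #   bit 1 = 1  t=2,i=1
  ..... -> .   bit 0 = 0  t=7,i=11
  bits 00010110110111100001101111011110 = 383654878

383654878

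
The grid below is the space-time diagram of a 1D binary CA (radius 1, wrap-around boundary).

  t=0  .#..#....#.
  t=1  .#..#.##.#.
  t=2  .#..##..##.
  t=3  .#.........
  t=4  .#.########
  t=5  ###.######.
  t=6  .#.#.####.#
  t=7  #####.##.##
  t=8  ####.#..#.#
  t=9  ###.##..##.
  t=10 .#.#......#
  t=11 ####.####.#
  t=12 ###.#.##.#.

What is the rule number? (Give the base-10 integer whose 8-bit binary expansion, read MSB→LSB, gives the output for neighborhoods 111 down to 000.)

165

  ###|#  b7=1 t=4,i=4
  ##.|.  b6=0 t=1,i=7
  #.#|#  b5=1 t=1,i=5
  #..|.  b4=0 t=0,i=2
  .##|.  b3=0 t=1,i=6
  .#.|#  b2=1 t=0,i=1
  ..#|.  b1=0 t=0,i=0
  ...|#  b0=1 t=0,i=6
  bits 10100101 = 165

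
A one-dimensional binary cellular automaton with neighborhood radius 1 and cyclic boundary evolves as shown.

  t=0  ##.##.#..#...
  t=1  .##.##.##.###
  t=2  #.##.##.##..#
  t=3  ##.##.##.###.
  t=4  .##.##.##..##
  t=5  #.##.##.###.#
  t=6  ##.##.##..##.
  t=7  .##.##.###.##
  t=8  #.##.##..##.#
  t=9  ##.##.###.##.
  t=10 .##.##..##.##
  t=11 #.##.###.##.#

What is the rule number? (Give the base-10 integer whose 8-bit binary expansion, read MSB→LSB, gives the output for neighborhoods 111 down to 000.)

  [7] ### => .  t=1,i=11
  [6] ##. => #  t=0,i=1
  [5] #.# => #  t=0,i=2
  [4] #.. => #  t=0,i=7
  [3] .## => .  t=0,i=0
  [2] .#. => .  t=0,i=6
  [1] ..# => #  t=0,i=8
  [0] ... => #  t=0,i=11
  bits 01110011 = 115

115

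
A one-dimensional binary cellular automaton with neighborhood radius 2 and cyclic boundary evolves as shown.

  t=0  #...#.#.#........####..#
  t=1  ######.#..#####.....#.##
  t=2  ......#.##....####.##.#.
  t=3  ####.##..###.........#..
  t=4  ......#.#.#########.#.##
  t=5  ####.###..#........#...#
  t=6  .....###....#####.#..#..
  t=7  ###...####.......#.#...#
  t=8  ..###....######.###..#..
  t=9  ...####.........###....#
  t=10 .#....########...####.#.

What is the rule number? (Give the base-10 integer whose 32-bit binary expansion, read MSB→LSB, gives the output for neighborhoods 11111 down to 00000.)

361453157

  ##### -> .   bit 31 = 0  t=1,i=0
  ####. -> .   bit 30 = 0  t=0,i=19
  ###.# -> .   bit 29 = 0  t=1,i=5
  ###.. -> #   bit 28 = 1  t=0,i=20
  ##.## -> .   bit 27 = 0  t=2,i=18
  ##.#. -> #   bit 26 = 1  t=1,i=6
  ##..# -> .   bit 25 = 0  t=0,i=21
  ##... -> #   bit 24 = 1  t=0,i=1
  #.### -> #   bit 23 = 1  t=1,i=22
  #.##. -> .   bit 22 = 0  t=2,i=8
  #.#.# -> .   bit 21 = 0  t=0,i=6
  #.#.. -> .   bit 20 = 0  t=0,i=8
  #..## -> #   bit 19 = 1  t=0,i=22
  #..#. -> .   bit 18 = 0  t=5,i=9
  #...# -> #   bit 17 = 1  t=0,i=2
  #.... -> #   bit 16 = 1  t=0,i=10
  .#### -> .   bit 15 = 0  t=0,i=18
  .###. -> #   bit 14 = 1  t=3,i=10
  .##.# -> .   bit 13 = 0  t=2,i=20
  .##.. -> #   bit 12 = 1  t=0,i=0
  .#.## -> .   bit 11 = 0  t=1,i=21
  .#.#. -> #   bit 10 = 1  t=0,i=5
  .#..# -> #   bit 9 = 1  t=1,i=8
  .#... -> .   bit 8 = 0  t=0,i=9
  ..### -> .   bit 7 = 0  t=0,i=17
  ..##. -> #   bit 6 = 1  t=0,i=23
  ..#.# -> #   bit 5 = 1  t=0,i=4
  ..#.. -> .   bit 4 = 0  t=3,i=21
  ...## -> .   bit 3 = 0  t=0,i=16
  ...#. -> #   bit 2 = 1  t=0,i=3
  ....# -> .   bit 1 = 0  t=0,i=15
  ..... -> #   bit 0 = 1  t=0,i=11
  bits 00010101100010110101011001100101 = 361453157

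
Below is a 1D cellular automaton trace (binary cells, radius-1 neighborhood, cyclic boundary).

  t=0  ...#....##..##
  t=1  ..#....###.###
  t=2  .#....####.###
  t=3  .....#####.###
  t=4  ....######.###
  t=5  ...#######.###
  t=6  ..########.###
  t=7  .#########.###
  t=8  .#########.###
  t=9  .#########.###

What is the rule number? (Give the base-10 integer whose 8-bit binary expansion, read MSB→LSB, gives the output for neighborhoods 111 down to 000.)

202

  [7] ### => #  t=1,i=8
  [6] ##. => #  t=0,i=9
  [5] #.# => .  t=1,i=10
  [4] #.. => .  t=0,i=0
  [3] .## => #  t=0,i=8
  [2] .#. => .  t=0,i=3
  [1] ..# => #  t=0,i=2
  [0] ... => .  t=0,i=1
  bits 11001010 = 202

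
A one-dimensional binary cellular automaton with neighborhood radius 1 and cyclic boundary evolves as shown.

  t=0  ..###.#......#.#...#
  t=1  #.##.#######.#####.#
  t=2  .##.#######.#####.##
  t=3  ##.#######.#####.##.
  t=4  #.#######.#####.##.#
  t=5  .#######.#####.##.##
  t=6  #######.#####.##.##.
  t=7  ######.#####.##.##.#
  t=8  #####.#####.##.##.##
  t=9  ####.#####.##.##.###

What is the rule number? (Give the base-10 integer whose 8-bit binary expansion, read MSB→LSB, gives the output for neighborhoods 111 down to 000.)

  nb ###: next=#  (t=0,i=3, bit7=1)
  nb ##.: next=.  (t=0,i=4, bit6=0)
  nb #.#: next=#  (t=0,i=5, bit5=1)
  nb #..: next=#  (t=0,i=0, bit4=1)
  nb .##: next=#  (t=0,i=2, bit3=1)
  nb .#.: next=#  (t=0,i=6, bit2=1)
  nb ..#: next=.  (t=0,i=1, bit1=0)
  nb ...: next=#  (t=0,i=8, bit0=1)
  bits 10111101 = 189

189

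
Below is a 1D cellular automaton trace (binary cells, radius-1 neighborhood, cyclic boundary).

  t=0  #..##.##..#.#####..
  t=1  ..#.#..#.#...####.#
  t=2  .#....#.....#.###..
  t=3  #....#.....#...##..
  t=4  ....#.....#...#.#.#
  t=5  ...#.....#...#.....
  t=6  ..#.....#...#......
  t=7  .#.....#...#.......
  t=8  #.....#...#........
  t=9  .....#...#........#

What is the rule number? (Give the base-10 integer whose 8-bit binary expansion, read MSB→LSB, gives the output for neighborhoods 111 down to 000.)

194

  nb ###: next=#  (t=0,i=13, bit7=1)
  nb ##.: next=#  (t=0,i=4, bit6=1)
  nb #.#: next=.  (t=0,i=5, bit5=0)
  nb #..: next=.  (t=0,i=1, bit4=0)
  nb .##: next=.  (t=0,i=3, bit3=0)
  nb .#.: next=.  (t=0,i=0, bit2=0)
  nb ..#: next=#  (t=0,i=2, bit1=1)
  nb ...: next=.  (t=1,i=11, bit0=0)
  bits 11000010 = 194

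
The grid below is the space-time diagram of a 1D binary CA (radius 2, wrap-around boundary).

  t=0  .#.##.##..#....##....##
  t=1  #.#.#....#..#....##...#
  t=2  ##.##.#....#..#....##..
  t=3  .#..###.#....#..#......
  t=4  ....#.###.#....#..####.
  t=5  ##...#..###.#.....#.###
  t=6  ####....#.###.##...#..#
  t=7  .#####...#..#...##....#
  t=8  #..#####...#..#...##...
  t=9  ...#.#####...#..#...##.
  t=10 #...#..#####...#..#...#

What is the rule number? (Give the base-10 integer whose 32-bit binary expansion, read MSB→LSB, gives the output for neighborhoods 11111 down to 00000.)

4111936641

  nb #####: next=#  (t=5,i=22, bit31=1)
  nb ####.: next=#  (t=4,i=20, bit30=1)
  nb ###.#: next=#  (t=3,i=6, bit29=1)
  nb ###..: next=#  (t=4,i=21, bit28=1)
  nb ##.##: next=.  (t=0,i=5, bit27=0)
  nb ##.#.: next=#  (t=0,i=0, bit26=1)
  nb ##..#: next=.  (t=0,i=8, bit25=0)
  nb ##...: next=#  (t=0,i=17, bit24=1)
  nb #.###: next=.  (t=4,i=6, bit23=0)
  nb #.##.: next=.  (t=0,i=3, bit22=0)
  nb #.#.#: next=.  (t=0,i=1, bit21=0)
  nb #.#..: next=#  (t=1,i=4, bit20=1)
  nb #..##: next=.  (t=2,i=22, bit19=0)
  nb #..#.: next=#  (t=0,i=9, bit18=1)
  nb #...#: next=#  (t=1,i=20, bit17=1)
  nb #....: next=#  (t=0,i=12, bit16=1)
  nb .####: next=.  (t=4,i=19, bit15=0)
  nb .###.: next=.  (t=3,i=5, bit14=0)
  nb .##.#: next=#  (t=0,i=4, bit13=1)
  nb .##..: next=.  (t=0,i=7, bit12=0)
  nb .#.##: next=#  (t=0,i=2, bit11=1)
  nb .#.#.: next=#  (t=1,i=3, bit10=1)
  nb .#..#: next=.  (t=1,i=10, bit9=0)
  nb .#...: next=.  (t=0,i=11, bit8=0)
  nb ..###: next=#  (t=3,i=4, bit7=1)
  nb ..##.: next=.  (t=0,i=15, bit6=0)
  nb ..#.#: next=.  (t=4,i=4, bit5=0)
  nb ..#..: next=.  (t=0,i=10, bit4=0)
  nb ...##: next=.  (t=0,i=14, bit3=0)
  nb ...#.: next=.  (t=1,i=8, bit2=0)
  nb ....#: next=.  (t=0,i=13, bit1=0)
  nb .....: next=#  (t=3,i=19, bit0=1)
  bits 11110101000101110010110010000001 = 4111936641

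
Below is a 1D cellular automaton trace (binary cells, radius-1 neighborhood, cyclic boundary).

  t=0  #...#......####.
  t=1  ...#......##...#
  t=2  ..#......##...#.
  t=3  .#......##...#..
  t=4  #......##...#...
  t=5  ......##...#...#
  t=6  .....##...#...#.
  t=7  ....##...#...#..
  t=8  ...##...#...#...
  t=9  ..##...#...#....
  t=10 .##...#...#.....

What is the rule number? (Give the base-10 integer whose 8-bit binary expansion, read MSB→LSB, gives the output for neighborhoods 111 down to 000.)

  [7] ### => .  t=0,i=12
  [6] ##. => .  t=0,i=14
  [5] #.# => #  t=0,i=15
  [4] #.. => .  t=0,i=1
  [3] .## => #  t=0,i=11
  [2] .#. => .  t=0,i=0
  [1] ..# => #  t=0,i=3
  [0] ... => .  t=0,i=2
  bits 00101010 = 42

42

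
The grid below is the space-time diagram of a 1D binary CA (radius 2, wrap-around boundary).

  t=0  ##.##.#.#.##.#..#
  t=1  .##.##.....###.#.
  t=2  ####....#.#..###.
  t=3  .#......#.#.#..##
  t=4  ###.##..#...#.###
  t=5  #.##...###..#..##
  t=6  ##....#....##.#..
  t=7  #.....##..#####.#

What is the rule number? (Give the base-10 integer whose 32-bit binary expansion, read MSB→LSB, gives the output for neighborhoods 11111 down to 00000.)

2887557497

  #####|#  b31=1 t=4,i=0
  ####.|.  b30=0 t=2,i=2
  ###.#|#  b29=1 t=0,i=1
  ###..|.  b28=0 t=2,i=3
  ##.##|#  b27=1 t=0,i=2
  ##.#.|#  b26=1 t=0,i=5
  ##..#|.  b25=0 t=4,i=6
  ##...|.  b24=0 t=1,i=6
  #.###|.  b23=0 t=2,i=0
  #.##.|.  b22=0 t=0,i=3
  #.#.#|.  b21=0 t=0,i=6
  #.#..|#  b20=1 t=0,i=13
  #..##|#  b19=1 t=0,i=15
  #..#.|#  b18=1 t=4,i=7
  #...#|.  b17=0 t=4,i=10
  #....|.  b16=0 t=1,i=7
  .####|#  b15=1 t=2,i=1
  .###.|.  b14=0 t=0,i=0
  .##.#|#  b13=1 t=0,i=4
  .##..|.  b12=0 t=1,i=5
  .#.##|.  b11=0 t=0,i=9
  .#.#.|.  b10=0 t=0,i=7
  .#..#|.  b9=0 t=0,i=14
  .#...|#  b8=1 t=3,i=2
  ..###|.  b7=0 t=0,i=16
  ..##.|#  b6=1 t=1,i=1
  ..#.#|#  b5=1 t=2,i=8
  ..#..|#  b4=1 t=4,i=8
  ...##|#  b3=1 t=1,i=10
  ...#.|.  b2=0 t=2,i=7
  ....#|.  b1=0 t=1,i=9
  .....|#  b0=1 t=1,i=8
  bits 10101100000111001010000101111001 = 2887557497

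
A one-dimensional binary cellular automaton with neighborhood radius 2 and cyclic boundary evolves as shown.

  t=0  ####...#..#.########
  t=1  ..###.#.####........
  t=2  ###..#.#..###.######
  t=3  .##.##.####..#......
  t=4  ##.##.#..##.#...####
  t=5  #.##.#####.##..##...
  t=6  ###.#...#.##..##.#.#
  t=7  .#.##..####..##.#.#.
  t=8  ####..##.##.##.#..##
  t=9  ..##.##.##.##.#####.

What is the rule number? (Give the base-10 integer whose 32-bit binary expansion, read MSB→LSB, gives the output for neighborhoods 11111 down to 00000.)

1566313199

  [31] ##### => .  t=0,i=0
  [30] ####. => #  t=0,i=2
  [29] ###.# => .  t=1,i=4
  [28] ###.. => #  t=0,i=3
  [27] ##.## => #  t=2,i=13
  [26] ##.#. => #  t=1,i=5
  [25] ##..# => .  t=2,i=3
  [24] ##... => #  t=0,i=4
  [23] #.### => .  t=0,i=12
  [22] #.##. => #  t=3,i=4
  [21] #.#.# => .  t=1,i=6
  [20] #.#.. => #  t=2,i=7
  [19] #..## => #  t=2,i=9
  [18] #..#. => #  t=0,i=9
  [17] #...# => .  t=0,i=5
  [16] #.... => .  t=1,i=13
  [15] .#### => .  t=0,i=13
  [14] .###. => .  t=1,i=3
  [13] .##.# => .  t=3,i=2
  [12] .##.. => .  t=5,i=12
  [11] .#.## => #  t=0,i=11
  [10] .#.#. => .  t=2,i=6
  [9] .#..# => #  t=0,i=8
  [8] .#... => .  t=3,i=14
  [7] ..### => #  t=1,i=2
  [6] ..##. => #  t=3,i=1
  [5] ..#.# => #  t=0,i=10
  [4] ..#.. => .  t=0,i=7
  [3] ...## => #  t=1,i=1
  [2] ...#. => #  t=0,i=6
  [1] ....# => #  t=1,i=0
  [0] ..... => #  t=1,i=14
  bits 01011101010111000000101011101111 = 1566313199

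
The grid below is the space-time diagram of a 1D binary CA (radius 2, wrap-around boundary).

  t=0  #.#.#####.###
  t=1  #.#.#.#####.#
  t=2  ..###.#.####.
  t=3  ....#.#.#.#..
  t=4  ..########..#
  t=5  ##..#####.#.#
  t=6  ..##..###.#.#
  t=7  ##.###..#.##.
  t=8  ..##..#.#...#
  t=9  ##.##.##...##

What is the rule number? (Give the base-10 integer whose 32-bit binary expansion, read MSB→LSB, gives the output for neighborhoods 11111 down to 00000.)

3936949814

  [31] ##### => #  t=0,i=6
  [30] ####. => #  t=0,i=7
  [29] ###.# => #  t=0,i=0
  [28] ###.. => .  t=2,i=11
  [27] ##.## => #  t=0,i=9
  [26] ##.#. => .  t=0,i=1
  [25] ##..# => #  t=4,i=10
  [24] ##... => .  t=2,i=12
  [23] #.### => #  t=0,i=4
  [22] #.##. => .  t=1,i=12
  [21] #.#.# => #  t=0,i=2
  [20] #.#.. => .  t=3,i=10
  [19] #..## => #  t=4,i=1
  [18] #..#. => .  t=4,i=11
  [17] #...# => .  t=2,i=0
  [16] #.... => #  t=3,i=12
  [15] .#### => .  t=0,i=5
  [14] .###. => .  t=2,i=3
  [13] .##.# => .  t=1,i=0
  [12] .##.. => #  t=6,i=3
  [11] .#.## => .  t=0,i=3
  [10] .#.#. => #  t=1,i=3
  [9] .#..# => #  t=4,i=0
  [8] .#... => .  t=3,i=11
  [7] ..### => .  t=2,i=2
  [6] ..##. => .  t=6,i=2
  [5] ..#.# => #  t=3,i=4
  [4] ..#.. => #  t=4,i=12
  [3] ...## => .  t=2,i=1
  [2] ...#. => #  t=3,i=3
  [1] ....# => #  t=3,i=2
  [0] ..... => .  t=3,i=0
  bits 11101010101010010001011000110110 = 3936949814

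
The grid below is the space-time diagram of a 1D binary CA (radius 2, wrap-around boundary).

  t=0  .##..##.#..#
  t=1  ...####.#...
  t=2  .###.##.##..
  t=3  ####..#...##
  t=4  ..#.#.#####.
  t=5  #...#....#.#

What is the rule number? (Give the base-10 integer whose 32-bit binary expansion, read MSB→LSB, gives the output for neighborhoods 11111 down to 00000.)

  ##### -> .   bit 31 = 0  t=3,i=0
  ####. -> #   bit 30 = 1  t=1,i=5
  ###.# -> #   bit 29 = 1  t=1,i=6
  ###.. -> .   bit 28 = 0  t=3,i=3
  ##.## -> .   bit 27 = 0  t=2,i=4
  ##.#. -> .   bit 26 = 0  t=0,i=7
  ##..# -> #   bit 25 = 1  t=0,i=3
  ##... -> #   bit 24 = 1  t=2,i=10
  #.### -> .   bit 23 = 0  t=4,i=6
  #.##. -> .   bit 22 = 0  t=0,i=1
  #.#.# -> #   bit 21 = 1  t=4,i=4
  #.#.. -> #   bit 20 = 1  t=0,i=8
  #..## -> #   bit 19 = 1  t=0,i=4
  #..#. -> .   bit 18 = 0  t=0,i=10
  #...# -> #   bit 17 = 1  t=2,i=11
  #.... -> .   bit 16 = 0  t=1,i=10
  .#### -> .   bit 15 = 0  t=1,i=4
  .###. -> #   bit 14 = 1  t=2,i=2
  .##.# -> #   bit 13 = 1  t=0,i=6
  .##.. -> .   bit 12 = 0  t=0,i=2
  .#.## -> .   bit 11 = 0  t=0,i=0
  .#.#. -> .   bit 10 = 0  t=4,i=3
  .#..# -> .   bit 9 = 0  t=0,i=9
  .#... -> #   bit 8 = 1  t=1,i=9
  ..### -> #   bit 7 = 1  t=1,i=3
  ..##. -> #   bit 6 = 1  t=0,i=5
  ..#.# -> .   bit 5 = 0  t=0,i=11
  ..#.. -> #   bit 4 = 1  t=3,i=6
  ...## -> #   bit 3 = 1  t=1,i=2
  ...#. -> .   bit 2 = 0  t=4,i=1
  ....# -> #   bit 1 = 1  t=1,i=1
  ..... -> .   bit 0 = 0  t=1,i=0
  bits 01100011001110100110000111011010 = 1664770522

1664770522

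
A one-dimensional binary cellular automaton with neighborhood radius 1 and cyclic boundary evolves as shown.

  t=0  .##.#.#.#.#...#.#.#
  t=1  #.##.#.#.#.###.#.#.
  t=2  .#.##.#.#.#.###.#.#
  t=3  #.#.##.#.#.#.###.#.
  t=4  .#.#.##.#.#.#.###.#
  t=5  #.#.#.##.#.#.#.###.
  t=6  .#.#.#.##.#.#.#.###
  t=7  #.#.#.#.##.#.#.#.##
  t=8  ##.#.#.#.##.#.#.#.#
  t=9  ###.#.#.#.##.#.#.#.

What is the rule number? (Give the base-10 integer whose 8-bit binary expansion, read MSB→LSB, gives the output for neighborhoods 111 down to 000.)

243

  [7] ### => #  t=1,i=12
  [6] ##. => #  t=0,i=2
  [5] #.# => #  t=0,i=0
  [4] #.. => #  t=0,i=11
  [3] .## => .  t=0,i=1
  [2] .#. => .  t=0,i=4
  [1] ..# => #  t=0,i=13
  [0] ... => #  t=0,i=12
  bits 11110011 = 243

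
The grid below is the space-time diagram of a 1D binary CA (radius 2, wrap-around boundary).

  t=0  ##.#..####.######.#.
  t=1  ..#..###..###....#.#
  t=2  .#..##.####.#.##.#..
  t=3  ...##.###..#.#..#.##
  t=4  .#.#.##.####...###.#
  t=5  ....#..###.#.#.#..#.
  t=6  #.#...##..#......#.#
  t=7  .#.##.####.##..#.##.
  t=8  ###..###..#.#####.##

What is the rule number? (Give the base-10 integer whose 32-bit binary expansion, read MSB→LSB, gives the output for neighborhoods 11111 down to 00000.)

512727522

  ##### -> .   bit 31 = 0  t=0,i=13
  ####. -> .   bit 30 = 0  t=0,i=8
  ###.# -> .   bit 29 = 0  t=0,i=9
  ###.. -> #   bit 28 = 1  t=1,i=7
  ##.## -> #   bit 27 = 1  t=0,i=10
  ##.#. -> #   bit 26 = 1  t=0,i=2
  ##..# -> #   bit 25 = 1  t=1,i=8
  ##... -> .   bit 24 = 0  t=1,i=13
  #.### -> #   bit 23 = 1  t=0,i=11
  #.##. -> .   bit 22 = 0  t=0,i=0
  #.#.# -> .   bit 21 = 0  t=0,i=18
  #.#.. -> .   bit 20 = 0  t=0,i=3
  #..## -> #   bit 19 = 1  t=0,i=5
  #..#. -> #   bit 18 = 1  t=1,i=1
  #...# -> #   bit 17 = 1  t=2,i=19
  #.... -> #   bit 16 = 1  t=1,i=14
  .#### -> #   bit 15 = 1  t=0,i=7
  .###. -> .   bit 14 = 0  t=1,i=6
  .##.# -> .   bit 13 = 0  t=0,i=1
  .##.. -> #   bit 12 = 1  t=3,i=19
  .#.## -> #   bit 11 = 1  t=0,i=19
  .#.#. -> .   bit 10 = 0  t=1,i=18
  .#..# -> .   bit 9 = 0  t=0,i=4
  .#... -> #   bit 8 = 1  t=2,i=18
  ..### -> #   bit 7 = 1  t=0,i=6
  ..##. -> #   bit 6 = 1  t=2,i=4
  ..#.# -> #   bit 5 = 1  t=1,i=17
  ..#.. -> .   bit 4 = 0  t=1,i=2
  ...## -> .   bit 3 = 0  t=3,i=2
  ...#. -> .   bit 2 = 0  t=1,i=16
  ....# -> #   bit 1 = 1  t=1,i=15
  ..... -> .   bit 0 = 0  t=5,i=1
  bits 00011110100011111001100111100010 = 512727522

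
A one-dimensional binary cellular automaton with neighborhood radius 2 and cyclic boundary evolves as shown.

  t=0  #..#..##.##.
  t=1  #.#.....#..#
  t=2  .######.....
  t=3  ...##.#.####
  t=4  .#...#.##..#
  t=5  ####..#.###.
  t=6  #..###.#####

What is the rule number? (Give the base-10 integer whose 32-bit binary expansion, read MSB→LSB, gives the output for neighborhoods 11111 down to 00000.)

3197590787

  [31] ##### => #  t=2,i=3
  [30] ####. => .  t=2,i=5
  [29] ###.# => #  t=5,i=10
  [28] ###.. => #  t=2,i=6
  [27] ##.## => #  t=0,i=8
  [26] ##.#. => #  t=0,i=11
  [25] ##..# => #  t=4,i=9
  [24] ##... => .  t=2,i=7
  [23] #.### => #  t=3,i=8
  [22] #.##. => .  t=0,i=9
  [21] #.#.# => .  t=3,i=6
  [20] #.#.. => #  t=0,i=0
  [19] #..## => .  t=0,i=5
  [18] #..#. => #  t=0,i=2
  [17] #...# => #  t=3,i=1
  [16] #.... => #  t=1,i=4
  [15] .#### => .  t=2,i=2
  [14] .###. => #  t=5,i=9
  [13] .##.# => .  t=0,i=7
  [12] .##.. => #  t=4,i=8
  [11] .#.## => #  t=3,i=7
  [10] .#.#. => #  t=4,i=0
  [9] .#..# => .  t=0,i=1
  [8] .#... => #  t=1,i=3
  [7] ..### => .  t=2,i=1
  [6] ..##. => .  t=0,i=6
  [5] ..#.# => .  t=4,i=5
  [4] ..#.. => .  t=0,i=3
  [3] ...## => .  t=2,i=0
  [2] ...#. => .  t=1,i=7
  [1] ....# => #  t=1,i=6
  [0] ..... => #  t=1,i=5
  bits 10111110100101110101110100000011 = 3197590787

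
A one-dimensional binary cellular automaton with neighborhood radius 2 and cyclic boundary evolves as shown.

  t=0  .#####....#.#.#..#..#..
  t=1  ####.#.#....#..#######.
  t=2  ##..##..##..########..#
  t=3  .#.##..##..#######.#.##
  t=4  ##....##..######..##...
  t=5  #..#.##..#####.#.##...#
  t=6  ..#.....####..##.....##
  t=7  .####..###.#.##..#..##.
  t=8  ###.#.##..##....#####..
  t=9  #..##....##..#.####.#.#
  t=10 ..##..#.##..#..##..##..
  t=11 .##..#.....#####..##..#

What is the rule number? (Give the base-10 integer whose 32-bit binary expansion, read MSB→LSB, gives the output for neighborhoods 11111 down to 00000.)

2628617176

  #####|#  b31=1 t=0,i=3
  ####.|.  b30=0 t=0,i=4
  ###.#|.  b29=0 t=1,i=3
  ###..|#  b28=1 t=0,i=5
  ##.##|#  b27=1 t=1,i=22
  ##.#.|#  b26=1 t=1,i=4
  ##..#|.  b25=0 t=2,i=2
  ##...|.  b24=0 t=0,i=6
  #.###|#  b23=1 t=1,i=0
  #.##.|.  b22=0 t=3,i=3
  #.#.#|#  b21=1 t=0,i=12
  #.#..|.  b20=0 t=0,i=14
  #..##|#  b19=1 t=1,i=14
  #..#.|#  b18=1 t=0,i=16
  #...#|.  b17=0 t=0,i=22
  #....|#  b16=1 t=0,i=7
  .####|#  b15=1 t=0,i=2
  .###.|.  b14=0 t=2,i=0
  .##.#|.  b13=0 t=3,i=22
  .##..|.  b12=0 t=2,i=5
  .#.##|.  b11=0 t=3,i=2
  .#.#.|.  b10=0 t=0,i=11
  .#..#|#  b9=1 t=0,i=15
  .#...|#  b8=1 t=0,i=21
  ..###|#  b7=1 t=0,i=1
  ..##.|#  b6=1 t=2,i=4
  ..#.#|.  b5=0 t=0,i=10
  ..#..|#  b4=1 t=0,i=17
  ...##|#  b3=1 t=0,i=0
  ...#.|.  b2=0 t=0,i=9
  ....#|.  b1=0 t=0,i=8
  .....|.  b0=0 t=6,i=5
  bits 10011100101011011000001111011000 = 2628617176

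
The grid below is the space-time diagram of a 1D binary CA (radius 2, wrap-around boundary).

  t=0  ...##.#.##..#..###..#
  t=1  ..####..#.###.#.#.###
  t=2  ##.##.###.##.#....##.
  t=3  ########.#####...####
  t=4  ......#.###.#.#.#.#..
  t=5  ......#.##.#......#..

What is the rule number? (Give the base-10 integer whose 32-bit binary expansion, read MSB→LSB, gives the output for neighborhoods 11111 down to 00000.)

  ##### -> .   bit 31 = 0  t=3,i=0
  ####. -> #   bit 30 = 1  t=1,i=4
  ###.# -> .   bit 29 = 0  t=1,i=12
  ###.. -> .   bit 28 = 0  t=0,i=17
  ##.## -> #   bit 27 = 1  t=2,i=2
  ##.#. -> #   bit 26 = 1  t=0,i=5
  ##..# -> #   bit 25 = 1  t=0,i=10
  ##... -> #   bit 24 = 1  t=3,i=14
  #.### -> #   bit 23 = 1  t=1,i=10
  #.##. -> #   bit 22 = 1  t=0,i=8
  #.#.# -> .   bit 21 = 0  t=0,i=6
  #.#.. -> #   bit 20 = 1  t=2,i=13
  #..## -> #   bit 19 = 1  t=0,i=14
  #..#. -> #   bit 18 = 1  t=0,i=11
  #...# -> .   bit 17 = 0  t=0,i=1
  #.... -> .   bit 16 = 0  t=2,i=15
  .#### -> #   bit 15 = 1  t=1,i=3
  .###. -> #   bit 14 = 1  t=0,i=16
  .##.# -> #   bit 13 = 1  t=0,i=4
  .##.. -> .   bit 12 = 0  t=0,i=9
  .#.## -> .   bit 11 = 0  t=0,i=7
  .#.#. -> .   bit 10 = 0  t=1,i=15
  .#..# -> .   bit 9 = 0  t=0,i=13
  .#... -> .   bit 8 = 0  t=0,i=0
  ..### -> .   bit 7 = 0  t=0,i=15
  ..##. -> #   bit 6 = 1  t=0,i=3
  ..#.# -> #   bit 5 = 1  t=1,i=8
  ..#.. -> #   bit 4 = 1  t=0,i=12
  ...## -> #   bit 3 = 1  t=0,i=2
  ...#. -> .   bit 2 = 0  t=4,i=5
  ....# -> .   bit 1 = 0  t=2,i=16
  ..... -> .   bit 0 = 0  t=4,i=0
  bits 01001111110111001110000001111000 = 1339875448

1339875448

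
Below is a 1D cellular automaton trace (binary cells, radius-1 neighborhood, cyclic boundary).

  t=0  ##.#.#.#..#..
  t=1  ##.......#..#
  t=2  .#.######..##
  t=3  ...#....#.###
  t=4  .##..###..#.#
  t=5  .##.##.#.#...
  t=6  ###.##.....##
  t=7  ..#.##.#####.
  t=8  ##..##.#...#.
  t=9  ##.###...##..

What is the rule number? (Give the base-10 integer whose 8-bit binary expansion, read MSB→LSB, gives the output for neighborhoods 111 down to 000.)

  nb ###: next=.  (t=1,i=0, bit7=0)
  nb ##.: next=#  (t=0,i=1, bit6=1)
  nb #.#: next=.  (t=0,i=2, bit5=0)
  nb #..: next=.  (t=0,i=8, bit4=0)
  nb .##: next=#  (t=0,i=0, bit3=1)
  nb .#.: next=.  (t=0,i=3, bit2=0)
  nb ..#: next=#  (t=0,i=9, bit1=1)
  nb ...: next=#  (t=1,i=3, bit0=1)
  bits 01001011 = 75

75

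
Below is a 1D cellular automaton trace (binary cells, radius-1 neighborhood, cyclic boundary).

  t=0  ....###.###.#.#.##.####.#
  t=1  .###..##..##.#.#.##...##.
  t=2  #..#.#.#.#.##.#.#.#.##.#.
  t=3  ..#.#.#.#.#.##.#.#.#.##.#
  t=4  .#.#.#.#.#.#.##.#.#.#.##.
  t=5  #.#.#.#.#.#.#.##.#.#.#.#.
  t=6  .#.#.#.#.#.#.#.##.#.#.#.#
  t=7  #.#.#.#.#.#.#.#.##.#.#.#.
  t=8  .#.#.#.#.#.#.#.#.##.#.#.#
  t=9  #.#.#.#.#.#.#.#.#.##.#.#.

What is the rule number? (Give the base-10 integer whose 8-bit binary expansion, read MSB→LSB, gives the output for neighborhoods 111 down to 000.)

99

  nb ###: next=.  (t=0,i=5, bit7=0)
  nb ##.: next=#  (t=0,i=6, bit6=1)
  nb #.#: next=#  (t=0,i=7, bit5=1)
  nb #..: next=.  (t=0,i=0, bit4=0)
  nb .##: next=.  (t=0,i=4, bit3=0)
  nb .#.: next=.  (t=0,i=12, bit2=0)
  nb ..#: next=#  (t=0,i=3, bit1=1)
  nb ...: next=#  (t=0,i=1, bit0=1)
  bits 01100011 = 99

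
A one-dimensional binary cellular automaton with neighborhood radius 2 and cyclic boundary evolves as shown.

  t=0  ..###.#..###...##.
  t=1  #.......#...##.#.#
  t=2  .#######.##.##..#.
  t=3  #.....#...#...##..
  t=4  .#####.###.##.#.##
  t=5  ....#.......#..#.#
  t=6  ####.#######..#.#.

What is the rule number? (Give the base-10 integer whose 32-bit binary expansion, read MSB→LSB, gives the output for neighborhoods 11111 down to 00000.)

  #####|.  b31=0 t=2,i=3
  ####.|#  b30=1 t=2,i=6
  ###.#|.  b29=0 t=0,i=4
  ###..|.  b28=0 t=0,i=11
  ##.##|.  b27=0 t=2,i=8
  ##.#.|.  b26=0 t=0,i=5
  ##..#|#  b25=1 t=2,i=14
  ##...|#  b24=1 t=0,i=12
  #.###|.  b23=0 t=4,i=1
  #.##.|.  b22=0 t=1,i=17
  #.#.#|.  b21=0 t=1,i=15
  #.#..|.  b20=0 t=0,i=6
  #..##|#  b19=1 t=0,i=8
  #..#.|#  b18=1 t=2,i=15
  #...#|#  b17=1 t=0,i=0
  #....|#  b16=1 t=1,i=2
  .####|.  b15=0 t=2,i=2
  .###.|.  b14=0 t=0,i=3
  .##.#|#  b13=1 t=1,i=13
  .##..|.  b12=0 t=0,i=16
  .#.##|#  b11=1 t=1,i=16
  .#.#.|#  b10=1 t=5,i=16
  .#..#|.  b9=0 t=0,i=7
  .#...|#  b8=1 t=1,i=9
  ..###|.  b7=0 t=0,i=2
  ..##.|#  b6=1 t=0,i=15
  ..#.#|.  b5=0 t=5,i=15
  ..#..|.  b4=0 t=1,i=8
  ...##|.  b3=0 t=0,i=1
  ...#.|#  b2=1 t=1,i=7
  ....#|#  b1=1 t=1,i=6
  .....|#  b0=1 t=1,i=3
  bits 01000011000011110010110101000111 = 1125068103

1125068103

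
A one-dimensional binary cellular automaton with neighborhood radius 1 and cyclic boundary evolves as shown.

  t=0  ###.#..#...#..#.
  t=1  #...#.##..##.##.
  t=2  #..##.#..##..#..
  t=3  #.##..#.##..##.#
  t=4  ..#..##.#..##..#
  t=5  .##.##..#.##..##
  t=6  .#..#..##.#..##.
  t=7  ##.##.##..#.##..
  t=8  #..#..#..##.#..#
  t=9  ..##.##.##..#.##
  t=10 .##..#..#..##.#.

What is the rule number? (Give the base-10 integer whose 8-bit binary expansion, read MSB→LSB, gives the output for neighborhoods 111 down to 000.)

  [7] ### => .  t=0,i=1
  [6] ##. => .  t=0,i=2
  [5] #.# => .  t=0,i=3
  [4] #.. => .  t=0,i=5
  [3] .## => #  t=0,i=0
  [2] .#. => #  t=0,i=4
  [1] ..# => #  t=0,i=6
  [0] ... => .  t=0,i=9
  bits 00001110 = 14

14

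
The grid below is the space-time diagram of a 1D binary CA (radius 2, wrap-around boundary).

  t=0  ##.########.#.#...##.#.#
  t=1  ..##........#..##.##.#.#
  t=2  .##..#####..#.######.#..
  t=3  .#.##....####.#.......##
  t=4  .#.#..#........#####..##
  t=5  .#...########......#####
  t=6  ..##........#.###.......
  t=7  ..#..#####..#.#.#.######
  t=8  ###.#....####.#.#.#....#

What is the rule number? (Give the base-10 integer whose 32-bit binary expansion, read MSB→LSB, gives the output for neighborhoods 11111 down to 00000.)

451879281

  nb #####: next=.  (t=0,i=5, bit31=0)
  nb ####.: next=.  (t=0,i=9, bit30=0)
  nb ###.#: next=.  (t=0,i=1, bit29=0)
  nb ###..: next=#  (t=2,i=9, bit28=1)
  nb ##.##: next=#  (t=0,i=2, bit27=1)
  nb ##.#.: next=.  (t=0,i=11, bit26=0)
  nb ##..#: next=#  (t=2,i=3, bit25=1)
  nb ##...: next=.  (t=1,i=4, bit24=0)
  nb #.###: next=#  (t=0,i=3, bit23=1)
  nb #.##.: next=#  (t=1,i=18, bit22=1)
  nb #.#.#: next=#  (t=0,i=12, bit21=1)
  nb #.#..: next=.  (t=0,i=14, bit20=0)
  nb #..##: next=#  (t=1,i=1, bit19=1)
  nb #..#.: next=#  (t=2,i=11, bit18=1)
  nb #...#: next=#  (t=0,i=16, bit17=1)
  nb #....: next=#  (t=1,i=5, bit16=1)
  nb .####: next=.  (t=0,i=4, bit15=0)
  nb .###.: next=.  (t=0,i=0, bit14=0)
  nb .##.#: next=#  (t=0,i=19, bit13=1)
  nb .##..: next=.  (t=1,i=3, bit12=0)
  nb .#.##: next=.  (t=0,i=22, bit11=0)
  nb .#.#.: next=.  (t=0,i=13, bit10=0)
  nb .#..#: next=.  (t=1,i=0, bit9=0)
  nb .#...: next=#  (t=0,i=15, bit8=1)
  nb ..###: next=.  (t=2,i=5, bit7=0)
  nb ..##.: next=#  (t=0,i=18, bit6=1)
  nb ..#.#: next=#  (t=2,i=12, bit5=1)
  nb ..#..: next=#  (t=1,i=12, bit4=1)
  nb ...##: next=.  (t=0,i=17, bit3=0)
  nb ...#.: next=.  (t=1,i=11, bit2=0)
  nb ....#: next=.  (t=1,i=10, bit1=0)
  nb .....: next=#  (t=1,i=6, bit0=1)
  bits 00011010111011110010000101110001 = 451879281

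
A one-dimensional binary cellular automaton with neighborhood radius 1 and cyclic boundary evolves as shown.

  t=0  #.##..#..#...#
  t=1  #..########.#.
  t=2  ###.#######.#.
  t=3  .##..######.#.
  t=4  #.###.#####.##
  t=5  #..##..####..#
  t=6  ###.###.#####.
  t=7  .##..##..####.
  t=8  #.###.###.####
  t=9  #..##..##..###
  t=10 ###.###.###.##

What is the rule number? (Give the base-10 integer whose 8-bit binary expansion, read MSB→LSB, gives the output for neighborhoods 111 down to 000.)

214

  nb ###: next=#  (t=1,i=4, bit7=1)
  nb ##.: next=#  (t=0,i=0, bit6=1)
  nb #.#: next=.  (t=0,i=1, bit5=0)
  nb #..: next=#  (t=0,i=4, bit4=1)
  nb .##: next=.  (t=0,i=2, bit3=0)
  nb .#.: next=#  (t=0,i=6, bit2=1)
  nb ..#: next=#  (t=0,i=5, bit1=1)
  nb ...: next=.  (t=0,i=11, bit0=0)
  bits 11010110 = 214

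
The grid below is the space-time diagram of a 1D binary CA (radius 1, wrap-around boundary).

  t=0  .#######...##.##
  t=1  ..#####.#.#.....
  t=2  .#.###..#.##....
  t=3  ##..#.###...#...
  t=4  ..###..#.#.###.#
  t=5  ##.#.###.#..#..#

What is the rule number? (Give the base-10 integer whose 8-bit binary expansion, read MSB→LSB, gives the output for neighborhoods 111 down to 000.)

  ###|#  b7=1 t=0,i=2
  ##.|.  b6=0 t=0,i=7
  #.#|.  b5=0 t=0,i=0
  #..|#  b4=1 t=0,i=8
  .##|.  b3=0 t=0,i=1
  .#.|#  b2=1 t=1,i=8
  ..#|#  b1=1 t=0,i=10
  ...|.  b0=0 t=0,i=9
  bits 10010110 = 150

150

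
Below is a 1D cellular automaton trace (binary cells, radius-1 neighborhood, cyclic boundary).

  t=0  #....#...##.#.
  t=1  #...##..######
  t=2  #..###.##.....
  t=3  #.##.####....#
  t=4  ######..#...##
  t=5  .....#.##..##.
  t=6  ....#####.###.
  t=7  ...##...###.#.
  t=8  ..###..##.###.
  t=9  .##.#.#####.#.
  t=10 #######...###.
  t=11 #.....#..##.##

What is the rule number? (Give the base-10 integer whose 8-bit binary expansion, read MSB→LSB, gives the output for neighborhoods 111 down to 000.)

110

  nb ###: next=.  (t=1,i=9, bit7=0)
  nb ##.: next=#  (t=0,i=10, bit6=1)
  nb #.#: next=#  (t=0,i=11, bit5=1)
  nb #..: next=.  (t=0,i=1, bit4=0)
  nb .##: next=#  (t=0,i=9, bit3=1)
  nb .#.: next=#  (t=0,i=0, bit2=1)
  nb ..#: next=#  (t=0,i=4, bit1=1)
  nb ...: next=.  (t=0,i=2, bit0=0)
  bits 01101110 = 110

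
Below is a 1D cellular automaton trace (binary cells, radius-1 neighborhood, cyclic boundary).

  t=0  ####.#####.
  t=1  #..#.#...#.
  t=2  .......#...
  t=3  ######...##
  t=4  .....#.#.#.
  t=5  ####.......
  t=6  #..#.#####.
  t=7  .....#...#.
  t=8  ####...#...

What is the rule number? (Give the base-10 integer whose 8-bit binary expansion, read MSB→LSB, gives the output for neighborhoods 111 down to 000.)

73

  nb ###: next=.  (t=0,i=1, bit7=0)
  nb ##.: next=#  (t=0,i=3, bit6=1)
  nb #.#: next=.  (t=0,i=4, bit5=0)
  nb #..: next=.  (t=1,i=1, bit4=0)
  nb .##: next=#  (t=0,i=0, bit3=1)
  nb .#.: next=.  (t=1,i=0, bit2=0)
  nb ..#: next=.  (t=1,i=2, bit1=0)
  nb ...: next=#  (t=1,i=7, bit0=1)
  bits 01001001 = 73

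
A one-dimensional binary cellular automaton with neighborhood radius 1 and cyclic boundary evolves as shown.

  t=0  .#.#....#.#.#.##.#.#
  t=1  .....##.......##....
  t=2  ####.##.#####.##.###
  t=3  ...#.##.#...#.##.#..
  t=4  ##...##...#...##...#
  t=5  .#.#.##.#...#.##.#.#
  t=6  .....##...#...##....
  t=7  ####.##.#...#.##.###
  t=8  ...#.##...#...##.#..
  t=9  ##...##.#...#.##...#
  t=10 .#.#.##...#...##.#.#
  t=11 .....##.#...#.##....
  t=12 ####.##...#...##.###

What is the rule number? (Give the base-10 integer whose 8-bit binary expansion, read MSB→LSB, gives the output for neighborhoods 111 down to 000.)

  ### -> .   bit 7 = 0  t=2,i=0
  ##. -> #   bit 6 = 1  t=0,i=15
  #.# -> .   bit 5 = 0  t=0,i=0
  #.. -> .   bit 4 = 0  t=0,i=4
  .## -> #   bit 3 = 1  t=0,i=14
  .#. -> .   bit 2 = 0  t=0,i=1
  ..# -> .   bit 1 = 0  t=0,i=7
  ... -> #   bit 0 = 1  t=0,i=5
  bits 01001001 = 73

73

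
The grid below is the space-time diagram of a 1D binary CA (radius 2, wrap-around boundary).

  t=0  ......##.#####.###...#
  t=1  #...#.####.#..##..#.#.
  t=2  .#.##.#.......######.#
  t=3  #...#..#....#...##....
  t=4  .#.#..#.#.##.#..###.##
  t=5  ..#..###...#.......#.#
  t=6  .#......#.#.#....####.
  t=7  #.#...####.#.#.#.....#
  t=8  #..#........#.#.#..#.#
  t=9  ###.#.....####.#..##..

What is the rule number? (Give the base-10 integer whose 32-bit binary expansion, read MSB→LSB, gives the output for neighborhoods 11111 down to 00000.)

2340697446

  ##### -> #   bit 31 = 1  t=0,i=11
  ####. -> .   bit 30 = 0  t=0,i=12
  ###.# -> .   bit 29 = 0  t=0,i=13
  ###.. -> .   bit 28 = 0  t=0,i=17
  ##.## -> #   bit 27 = 1  t=0,i=8
  ##.#. -> .   bit 26 = 0  t=1,i=10
  ##..# -> #   bit 25 = 1  t=1,i=16
  ##... -> #   bit 24 = 1  t=0,i=18
  #.### -> #   bit 23 = 1  t=0,i=9
  #.##. -> .   bit 22 = 0  t=2,i=3
  #.#.# -> .   bit 21 = 0  t=1,i=20
  #.#.. -> .   bit 20 = 0  t=1,i=0
  #..## -> .   bit 19 = 0  t=1,i=13
  #..#. -> #   bit 18 = 1  t=1,i=17
  #...# -> .   bit 17 = 0  t=0,i=19
  #.... -> .   bit 16 = 0  t=0,i=1
  .#### -> .   bit 15 = 0  t=0,i=10
  .###. -> .   bit 14 = 0  t=0,i=16
  .##.# -> #   bit 13 = 1  t=0,i=7
  .##.. -> #   bit 12 = 1  t=1,i=15
  .#.## -> .   bit 11 = 0  t=1,i=5
  .#.#. -> #   bit 10 = 1  t=1,i=19
  .#..# -> .   bit 9 = 0  t=1,i=12
  .#... -> #   bit 8 = 1  t=0,i=0
  ..### -> .   bit 7 = 0  t=2,i=14
  ..##. -> #   bit 6 = 1  t=0,i=6
  ..#.# -> #   bit 5 = 1  t=1,i=4
  ..#.. -> .   bit 4 = 0  t=0,i=21
  ...## -> .   bit 3 = 0  t=0,i=5
  ...#. -> #   bit 2 = 1  t=0,i=20
  ....# -> #   bit 1 = 1  t=0,i=4
  ..... -> .   bit 0 = 0  t=0,i=2
  bits 10001011100001000011010101100110 = 2340697446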